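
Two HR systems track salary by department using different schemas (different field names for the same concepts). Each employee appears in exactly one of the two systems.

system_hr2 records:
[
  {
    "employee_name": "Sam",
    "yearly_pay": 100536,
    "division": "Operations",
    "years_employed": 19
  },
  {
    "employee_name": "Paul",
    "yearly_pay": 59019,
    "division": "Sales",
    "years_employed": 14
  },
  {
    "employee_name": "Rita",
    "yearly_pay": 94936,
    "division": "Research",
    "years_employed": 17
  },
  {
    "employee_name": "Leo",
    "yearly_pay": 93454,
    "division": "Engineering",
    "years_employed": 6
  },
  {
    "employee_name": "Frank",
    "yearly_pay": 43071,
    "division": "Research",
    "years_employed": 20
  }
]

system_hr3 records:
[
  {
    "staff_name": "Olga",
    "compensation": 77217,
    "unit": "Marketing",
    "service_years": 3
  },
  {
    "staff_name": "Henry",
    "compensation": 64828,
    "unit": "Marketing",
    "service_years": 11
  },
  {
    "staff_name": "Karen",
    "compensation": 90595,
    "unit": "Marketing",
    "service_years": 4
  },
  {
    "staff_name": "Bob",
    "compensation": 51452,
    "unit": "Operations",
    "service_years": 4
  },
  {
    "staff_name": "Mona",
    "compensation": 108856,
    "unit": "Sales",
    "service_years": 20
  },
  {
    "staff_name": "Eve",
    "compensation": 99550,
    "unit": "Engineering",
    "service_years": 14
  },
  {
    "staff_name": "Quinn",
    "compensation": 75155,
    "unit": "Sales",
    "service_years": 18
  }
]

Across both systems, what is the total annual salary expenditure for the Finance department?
0

Schema mappings:
- "division" (system_hr2) = "unit" (system_hr3) = department
- "yearly_pay" (system_hr2) = "compensation" (system_hr3) = salary

Finance salaries from system_hr2: 0
Finance salaries from system_hr3: 0

Total: 0 + 0 = 0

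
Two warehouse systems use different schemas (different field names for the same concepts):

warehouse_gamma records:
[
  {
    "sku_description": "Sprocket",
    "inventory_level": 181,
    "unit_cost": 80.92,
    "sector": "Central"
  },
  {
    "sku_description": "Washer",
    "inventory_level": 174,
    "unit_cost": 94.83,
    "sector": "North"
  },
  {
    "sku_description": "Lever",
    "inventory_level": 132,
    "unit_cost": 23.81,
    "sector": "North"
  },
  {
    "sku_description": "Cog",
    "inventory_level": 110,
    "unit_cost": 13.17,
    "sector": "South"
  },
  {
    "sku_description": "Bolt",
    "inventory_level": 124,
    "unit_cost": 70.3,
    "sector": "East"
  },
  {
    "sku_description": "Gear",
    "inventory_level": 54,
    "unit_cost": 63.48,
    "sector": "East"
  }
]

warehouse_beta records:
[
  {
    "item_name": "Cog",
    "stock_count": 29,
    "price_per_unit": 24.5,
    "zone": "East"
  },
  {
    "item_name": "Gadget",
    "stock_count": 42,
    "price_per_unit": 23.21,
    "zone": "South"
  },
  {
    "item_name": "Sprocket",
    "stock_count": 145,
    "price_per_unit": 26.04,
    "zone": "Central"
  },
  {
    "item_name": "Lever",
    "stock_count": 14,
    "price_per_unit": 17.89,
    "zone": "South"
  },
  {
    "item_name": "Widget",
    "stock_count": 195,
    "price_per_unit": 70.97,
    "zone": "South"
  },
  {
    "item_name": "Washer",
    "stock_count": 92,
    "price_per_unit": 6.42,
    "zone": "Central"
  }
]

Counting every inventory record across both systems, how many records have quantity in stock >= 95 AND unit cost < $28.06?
3

Schema mappings:
- "inventory_level" (warehouse_gamma) = "stock_count" (warehouse_beta) = quantity
- "unit_cost" (warehouse_gamma) = "price_per_unit" (warehouse_beta) = unit cost

Records meeting both conditions in warehouse_gamma: 2
Records meeting both conditions in warehouse_beta: 1

Total: 2 + 1 = 3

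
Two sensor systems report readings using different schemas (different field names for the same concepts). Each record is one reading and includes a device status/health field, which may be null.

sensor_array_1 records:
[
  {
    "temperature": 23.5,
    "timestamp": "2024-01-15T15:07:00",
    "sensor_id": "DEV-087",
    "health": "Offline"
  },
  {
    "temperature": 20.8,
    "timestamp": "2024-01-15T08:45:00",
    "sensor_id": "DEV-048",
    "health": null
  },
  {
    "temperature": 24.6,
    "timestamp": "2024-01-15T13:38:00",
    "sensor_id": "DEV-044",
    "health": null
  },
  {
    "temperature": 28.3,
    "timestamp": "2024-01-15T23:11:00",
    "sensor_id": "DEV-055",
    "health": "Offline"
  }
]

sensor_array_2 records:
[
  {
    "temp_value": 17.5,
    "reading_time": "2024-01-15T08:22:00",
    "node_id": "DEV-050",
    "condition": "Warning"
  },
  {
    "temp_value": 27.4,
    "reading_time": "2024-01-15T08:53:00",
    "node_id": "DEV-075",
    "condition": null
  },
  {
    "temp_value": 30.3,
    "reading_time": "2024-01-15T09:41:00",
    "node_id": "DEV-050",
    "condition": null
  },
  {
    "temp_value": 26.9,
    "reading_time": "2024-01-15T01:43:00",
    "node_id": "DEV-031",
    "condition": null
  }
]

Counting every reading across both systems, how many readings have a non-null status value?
3

Schema mapping: "health" (sensor_array_1) = "condition" (sensor_array_2) = status

Non-null in sensor_array_1: 2
Non-null in sensor_array_2: 1

Total non-null: 2 + 1 = 3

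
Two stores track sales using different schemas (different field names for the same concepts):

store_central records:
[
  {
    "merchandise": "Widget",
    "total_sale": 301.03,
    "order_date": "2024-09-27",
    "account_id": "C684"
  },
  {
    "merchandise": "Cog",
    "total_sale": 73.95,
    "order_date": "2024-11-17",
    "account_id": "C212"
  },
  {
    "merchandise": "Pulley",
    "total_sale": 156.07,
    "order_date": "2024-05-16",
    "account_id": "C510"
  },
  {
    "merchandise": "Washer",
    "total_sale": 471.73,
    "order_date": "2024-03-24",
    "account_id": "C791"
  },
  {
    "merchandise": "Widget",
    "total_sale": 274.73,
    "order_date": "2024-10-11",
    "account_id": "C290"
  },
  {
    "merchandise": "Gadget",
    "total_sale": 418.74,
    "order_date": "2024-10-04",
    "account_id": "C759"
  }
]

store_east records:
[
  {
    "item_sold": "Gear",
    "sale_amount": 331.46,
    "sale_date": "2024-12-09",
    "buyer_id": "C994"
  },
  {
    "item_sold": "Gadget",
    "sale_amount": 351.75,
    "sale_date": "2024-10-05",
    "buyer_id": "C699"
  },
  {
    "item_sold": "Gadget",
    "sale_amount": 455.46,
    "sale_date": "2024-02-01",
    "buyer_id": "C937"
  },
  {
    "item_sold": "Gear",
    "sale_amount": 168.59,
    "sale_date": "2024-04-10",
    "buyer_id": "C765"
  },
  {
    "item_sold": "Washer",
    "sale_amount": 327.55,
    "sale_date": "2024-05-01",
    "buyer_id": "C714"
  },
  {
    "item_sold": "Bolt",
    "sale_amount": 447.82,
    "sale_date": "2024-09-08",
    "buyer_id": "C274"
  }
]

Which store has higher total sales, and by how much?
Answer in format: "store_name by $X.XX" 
store_east by $386.38

Schema mapping: "total_sale" (store_central) = "sale_amount" (store_east) = sale amount

Total for store_central: 1696.25
Total for store_east: 2082.63

Difference: |1696.25 - 2082.63| = 386.38
store_east has higher sales by $386.38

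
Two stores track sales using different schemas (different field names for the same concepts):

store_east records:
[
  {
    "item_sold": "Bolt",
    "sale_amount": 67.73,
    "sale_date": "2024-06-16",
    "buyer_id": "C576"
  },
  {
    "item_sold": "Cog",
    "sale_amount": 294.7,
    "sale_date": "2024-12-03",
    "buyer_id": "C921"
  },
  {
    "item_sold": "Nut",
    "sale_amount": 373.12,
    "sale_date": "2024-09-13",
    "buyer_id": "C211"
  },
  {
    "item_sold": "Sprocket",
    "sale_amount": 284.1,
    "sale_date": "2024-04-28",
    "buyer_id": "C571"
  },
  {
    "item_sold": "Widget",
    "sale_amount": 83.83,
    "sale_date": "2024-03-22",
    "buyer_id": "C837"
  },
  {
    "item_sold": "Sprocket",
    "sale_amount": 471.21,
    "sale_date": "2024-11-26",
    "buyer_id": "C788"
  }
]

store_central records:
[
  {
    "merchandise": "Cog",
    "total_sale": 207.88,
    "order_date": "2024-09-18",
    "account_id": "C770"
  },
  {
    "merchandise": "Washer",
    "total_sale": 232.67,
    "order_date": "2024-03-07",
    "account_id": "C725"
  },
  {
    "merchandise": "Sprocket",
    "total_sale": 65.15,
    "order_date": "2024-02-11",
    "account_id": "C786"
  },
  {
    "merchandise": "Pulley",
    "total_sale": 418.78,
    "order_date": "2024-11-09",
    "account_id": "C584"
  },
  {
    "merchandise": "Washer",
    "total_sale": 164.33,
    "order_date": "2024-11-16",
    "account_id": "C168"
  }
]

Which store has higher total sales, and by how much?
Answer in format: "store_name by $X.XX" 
store_east by $485.88

Schema mapping: "sale_amount" (store_east) = "total_sale" (store_central) = sale amount

Total for store_east: 1574.69
Total for store_central: 1088.81

Difference: |1574.69 - 1088.81| = 485.88
store_east has higher sales by $485.88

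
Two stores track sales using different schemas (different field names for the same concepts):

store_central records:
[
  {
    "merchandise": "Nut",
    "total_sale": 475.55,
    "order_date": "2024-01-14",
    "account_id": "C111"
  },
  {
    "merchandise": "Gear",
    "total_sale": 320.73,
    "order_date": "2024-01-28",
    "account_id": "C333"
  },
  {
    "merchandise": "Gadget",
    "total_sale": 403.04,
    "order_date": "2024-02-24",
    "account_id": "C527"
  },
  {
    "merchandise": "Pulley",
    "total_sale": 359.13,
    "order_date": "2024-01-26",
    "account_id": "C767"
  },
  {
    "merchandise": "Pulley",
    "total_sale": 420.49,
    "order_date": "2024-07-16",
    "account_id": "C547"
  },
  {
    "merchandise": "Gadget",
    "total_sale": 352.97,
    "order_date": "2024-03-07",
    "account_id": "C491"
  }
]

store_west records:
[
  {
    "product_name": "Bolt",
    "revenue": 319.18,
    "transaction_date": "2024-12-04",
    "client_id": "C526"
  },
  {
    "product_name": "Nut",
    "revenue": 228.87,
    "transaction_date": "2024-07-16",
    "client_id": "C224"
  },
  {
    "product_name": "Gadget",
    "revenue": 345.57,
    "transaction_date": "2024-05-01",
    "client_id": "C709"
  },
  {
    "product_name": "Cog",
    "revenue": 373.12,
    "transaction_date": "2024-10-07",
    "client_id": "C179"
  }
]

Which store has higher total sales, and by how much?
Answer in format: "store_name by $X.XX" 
store_central by $1065.17

Schema mapping: "total_sale" (store_central) = "revenue" (store_west) = sale amount

Total for store_central: 2331.91
Total for store_west: 1266.74

Difference: |2331.91 - 1266.74| = 1065.17
store_central has higher sales by $1065.17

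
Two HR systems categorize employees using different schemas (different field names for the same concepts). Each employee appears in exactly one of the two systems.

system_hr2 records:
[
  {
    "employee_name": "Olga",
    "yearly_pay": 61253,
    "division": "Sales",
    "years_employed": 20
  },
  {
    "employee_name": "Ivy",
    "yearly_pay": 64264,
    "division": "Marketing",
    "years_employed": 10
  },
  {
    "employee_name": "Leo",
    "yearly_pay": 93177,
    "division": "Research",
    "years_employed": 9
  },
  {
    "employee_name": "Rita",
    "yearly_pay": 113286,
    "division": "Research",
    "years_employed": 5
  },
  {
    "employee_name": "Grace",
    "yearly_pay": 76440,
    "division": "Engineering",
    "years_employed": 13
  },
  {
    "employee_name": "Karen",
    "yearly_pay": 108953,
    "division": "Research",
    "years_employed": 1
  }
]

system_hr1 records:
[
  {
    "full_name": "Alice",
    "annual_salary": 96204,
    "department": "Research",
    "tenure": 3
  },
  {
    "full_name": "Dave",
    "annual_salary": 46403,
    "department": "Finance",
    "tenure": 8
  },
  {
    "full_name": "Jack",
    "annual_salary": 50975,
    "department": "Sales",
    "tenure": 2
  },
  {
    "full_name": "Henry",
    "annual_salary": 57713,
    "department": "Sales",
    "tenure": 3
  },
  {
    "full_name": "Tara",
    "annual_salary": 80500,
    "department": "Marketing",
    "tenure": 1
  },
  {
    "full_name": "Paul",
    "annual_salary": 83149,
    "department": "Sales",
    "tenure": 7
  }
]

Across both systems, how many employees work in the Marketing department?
2

Schema mapping: "division" (system_hr2) = "department" (system_hr1) = department

Marketing employees in system_hr2: 1
Marketing employees in system_hr1: 1

Total in Marketing: 1 + 1 = 2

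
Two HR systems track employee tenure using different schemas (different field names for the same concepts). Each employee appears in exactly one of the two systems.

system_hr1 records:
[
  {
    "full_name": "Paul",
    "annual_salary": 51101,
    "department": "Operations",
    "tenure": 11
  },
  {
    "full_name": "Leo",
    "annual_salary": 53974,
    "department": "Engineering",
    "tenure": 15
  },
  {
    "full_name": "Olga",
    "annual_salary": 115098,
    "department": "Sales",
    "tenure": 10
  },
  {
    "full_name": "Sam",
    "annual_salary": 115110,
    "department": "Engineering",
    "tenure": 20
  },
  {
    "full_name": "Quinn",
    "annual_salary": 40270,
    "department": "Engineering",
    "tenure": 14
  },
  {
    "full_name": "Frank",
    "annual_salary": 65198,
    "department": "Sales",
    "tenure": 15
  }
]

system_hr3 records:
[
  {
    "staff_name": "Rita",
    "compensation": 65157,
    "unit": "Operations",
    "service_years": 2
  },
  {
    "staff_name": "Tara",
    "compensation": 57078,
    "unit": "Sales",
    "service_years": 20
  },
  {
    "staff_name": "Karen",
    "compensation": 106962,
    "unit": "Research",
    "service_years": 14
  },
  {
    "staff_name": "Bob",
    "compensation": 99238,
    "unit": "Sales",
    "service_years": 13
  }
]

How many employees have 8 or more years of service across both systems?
9

Reconcile schemas: "tenure" (system_hr1) = "service_years" (system_hr3) = years of service

From system_hr1: 6 employees with >= 8 years
From system_hr3: 3 employees with >= 8 years

Total: 6 + 3 = 9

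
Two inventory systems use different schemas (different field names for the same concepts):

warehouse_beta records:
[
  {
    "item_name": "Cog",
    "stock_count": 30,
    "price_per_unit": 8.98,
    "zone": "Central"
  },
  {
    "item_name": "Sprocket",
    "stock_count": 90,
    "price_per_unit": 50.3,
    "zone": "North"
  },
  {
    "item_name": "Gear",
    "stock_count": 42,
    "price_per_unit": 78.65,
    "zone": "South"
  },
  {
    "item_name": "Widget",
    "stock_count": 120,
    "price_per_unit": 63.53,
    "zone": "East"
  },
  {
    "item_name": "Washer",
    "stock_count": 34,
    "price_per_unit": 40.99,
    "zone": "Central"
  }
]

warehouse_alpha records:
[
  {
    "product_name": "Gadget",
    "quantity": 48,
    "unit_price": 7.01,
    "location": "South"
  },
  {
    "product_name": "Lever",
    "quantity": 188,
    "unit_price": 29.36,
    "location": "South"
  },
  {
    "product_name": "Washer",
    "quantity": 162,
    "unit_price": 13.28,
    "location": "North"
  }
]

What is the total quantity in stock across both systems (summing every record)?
714

To reconcile these schemas, identify the field holding the quantity in stock in each system:
1. In warehouse_beta it is "stock_count"
2. In warehouse_alpha it is "quantity"

From warehouse_beta: 30 + 90 + 42 + 120 + 34 = 316
From warehouse_alpha: 48 + 188 + 162 = 398

Total: 316 + 398 = 714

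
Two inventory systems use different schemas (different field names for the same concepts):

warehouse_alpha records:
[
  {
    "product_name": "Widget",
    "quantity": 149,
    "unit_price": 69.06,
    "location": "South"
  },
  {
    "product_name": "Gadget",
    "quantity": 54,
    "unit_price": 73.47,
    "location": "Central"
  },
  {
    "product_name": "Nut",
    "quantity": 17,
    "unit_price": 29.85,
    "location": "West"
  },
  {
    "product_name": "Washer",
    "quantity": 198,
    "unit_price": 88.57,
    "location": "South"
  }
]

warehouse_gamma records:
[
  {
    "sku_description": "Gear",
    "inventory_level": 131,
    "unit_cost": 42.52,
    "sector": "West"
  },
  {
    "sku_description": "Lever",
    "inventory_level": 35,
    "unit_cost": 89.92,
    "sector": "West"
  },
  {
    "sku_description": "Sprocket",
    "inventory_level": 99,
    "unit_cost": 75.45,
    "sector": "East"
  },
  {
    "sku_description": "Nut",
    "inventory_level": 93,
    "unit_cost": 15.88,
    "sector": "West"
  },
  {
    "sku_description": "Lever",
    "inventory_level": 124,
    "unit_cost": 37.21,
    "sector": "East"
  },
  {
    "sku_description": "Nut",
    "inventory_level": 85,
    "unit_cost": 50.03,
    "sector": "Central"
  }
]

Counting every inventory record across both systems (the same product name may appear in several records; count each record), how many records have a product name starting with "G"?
2

Schema mapping: "product_name" (warehouse_alpha) = "sku_description" (warehouse_gamma) = product name

Records with product name starting with "G" in warehouse_alpha: 1
Records with product name starting with "G" in warehouse_gamma: 1

Total: 1 + 1 = 2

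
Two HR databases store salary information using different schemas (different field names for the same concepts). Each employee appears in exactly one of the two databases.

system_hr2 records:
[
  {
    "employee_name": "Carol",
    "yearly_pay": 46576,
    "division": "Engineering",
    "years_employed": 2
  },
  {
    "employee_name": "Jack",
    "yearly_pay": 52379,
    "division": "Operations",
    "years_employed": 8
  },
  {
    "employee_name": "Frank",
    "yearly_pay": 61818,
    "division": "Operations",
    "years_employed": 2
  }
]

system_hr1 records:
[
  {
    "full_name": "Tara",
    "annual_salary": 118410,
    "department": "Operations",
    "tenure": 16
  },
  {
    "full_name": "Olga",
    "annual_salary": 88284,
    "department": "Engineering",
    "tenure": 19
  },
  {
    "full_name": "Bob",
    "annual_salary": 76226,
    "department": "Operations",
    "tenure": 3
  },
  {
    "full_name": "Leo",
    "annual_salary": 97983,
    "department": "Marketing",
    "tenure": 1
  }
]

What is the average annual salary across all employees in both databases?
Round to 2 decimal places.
77382.29

Schema mapping: "yearly_pay" (system_hr2) = "annual_salary" (system_hr1) = annual salary

All salaries: [46576, 52379, 61818, 118410, 88284, 76226, 97983]
Sum: 541676
Count: 7
Average: 541676 / 7 = 77382.29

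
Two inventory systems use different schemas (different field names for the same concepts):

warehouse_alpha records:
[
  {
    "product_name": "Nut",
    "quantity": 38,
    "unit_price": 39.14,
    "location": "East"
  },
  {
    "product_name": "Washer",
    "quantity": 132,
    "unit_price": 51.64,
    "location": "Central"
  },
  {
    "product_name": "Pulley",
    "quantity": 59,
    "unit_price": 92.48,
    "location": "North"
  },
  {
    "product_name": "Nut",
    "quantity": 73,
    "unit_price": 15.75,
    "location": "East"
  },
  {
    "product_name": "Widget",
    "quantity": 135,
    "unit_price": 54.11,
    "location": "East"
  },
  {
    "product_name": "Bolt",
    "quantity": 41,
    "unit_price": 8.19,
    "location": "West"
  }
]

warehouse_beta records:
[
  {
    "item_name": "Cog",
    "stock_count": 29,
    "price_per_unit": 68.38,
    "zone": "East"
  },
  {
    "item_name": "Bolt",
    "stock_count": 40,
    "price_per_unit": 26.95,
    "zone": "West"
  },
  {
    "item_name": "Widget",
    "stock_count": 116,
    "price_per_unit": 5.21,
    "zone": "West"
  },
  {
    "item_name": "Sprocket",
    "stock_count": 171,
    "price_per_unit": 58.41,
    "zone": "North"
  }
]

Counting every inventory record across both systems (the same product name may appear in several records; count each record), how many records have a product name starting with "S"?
1

Schema mapping: "product_name" (warehouse_alpha) = "item_name" (warehouse_beta) = product name

Records with product name starting with "S" in warehouse_alpha: 0
Records with product name starting with "S" in warehouse_beta: 1

Total: 0 + 1 = 1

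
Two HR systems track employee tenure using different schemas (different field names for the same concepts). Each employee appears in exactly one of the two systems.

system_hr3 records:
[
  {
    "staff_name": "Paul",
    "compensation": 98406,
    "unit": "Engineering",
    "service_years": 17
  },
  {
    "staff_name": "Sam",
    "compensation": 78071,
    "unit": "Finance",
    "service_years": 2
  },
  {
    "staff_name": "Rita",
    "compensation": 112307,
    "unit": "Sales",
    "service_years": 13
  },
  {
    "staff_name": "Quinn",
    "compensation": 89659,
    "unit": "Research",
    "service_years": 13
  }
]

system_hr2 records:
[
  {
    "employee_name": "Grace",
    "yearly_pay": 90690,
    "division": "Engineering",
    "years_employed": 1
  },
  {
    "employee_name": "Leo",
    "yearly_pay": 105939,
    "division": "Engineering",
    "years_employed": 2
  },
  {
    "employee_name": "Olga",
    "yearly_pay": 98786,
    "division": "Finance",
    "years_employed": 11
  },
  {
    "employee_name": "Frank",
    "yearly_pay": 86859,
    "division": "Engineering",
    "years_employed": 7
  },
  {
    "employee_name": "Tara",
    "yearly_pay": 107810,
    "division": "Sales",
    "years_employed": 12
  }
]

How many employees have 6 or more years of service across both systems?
6

Reconcile schemas: "service_years" (system_hr3) = "years_employed" (system_hr2) = years of service

From system_hr3: 3 employees with >= 6 years
From system_hr2: 3 employees with >= 6 years

Total: 3 + 3 = 6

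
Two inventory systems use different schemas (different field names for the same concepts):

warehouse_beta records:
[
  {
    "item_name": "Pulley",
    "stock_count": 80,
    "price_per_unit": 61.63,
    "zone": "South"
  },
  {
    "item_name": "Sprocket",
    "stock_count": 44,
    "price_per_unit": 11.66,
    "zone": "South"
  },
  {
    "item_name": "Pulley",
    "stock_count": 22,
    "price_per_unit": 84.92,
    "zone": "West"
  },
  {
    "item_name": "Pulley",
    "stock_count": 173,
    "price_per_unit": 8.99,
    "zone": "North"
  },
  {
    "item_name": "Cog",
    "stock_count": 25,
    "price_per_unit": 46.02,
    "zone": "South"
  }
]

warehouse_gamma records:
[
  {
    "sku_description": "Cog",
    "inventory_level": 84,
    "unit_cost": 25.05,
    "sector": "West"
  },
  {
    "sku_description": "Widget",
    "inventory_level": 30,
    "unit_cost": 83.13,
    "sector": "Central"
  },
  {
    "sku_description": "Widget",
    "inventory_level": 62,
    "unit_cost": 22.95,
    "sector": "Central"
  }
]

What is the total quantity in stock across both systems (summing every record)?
520

To reconcile these schemas, identify the field holding the quantity in stock in each system:
1. In warehouse_beta it is "stock_count"
2. In warehouse_gamma it is "inventory_level"

From warehouse_beta: 80 + 44 + 22 + 173 + 25 = 344
From warehouse_gamma: 84 + 30 + 62 = 176

Total: 344 + 176 = 520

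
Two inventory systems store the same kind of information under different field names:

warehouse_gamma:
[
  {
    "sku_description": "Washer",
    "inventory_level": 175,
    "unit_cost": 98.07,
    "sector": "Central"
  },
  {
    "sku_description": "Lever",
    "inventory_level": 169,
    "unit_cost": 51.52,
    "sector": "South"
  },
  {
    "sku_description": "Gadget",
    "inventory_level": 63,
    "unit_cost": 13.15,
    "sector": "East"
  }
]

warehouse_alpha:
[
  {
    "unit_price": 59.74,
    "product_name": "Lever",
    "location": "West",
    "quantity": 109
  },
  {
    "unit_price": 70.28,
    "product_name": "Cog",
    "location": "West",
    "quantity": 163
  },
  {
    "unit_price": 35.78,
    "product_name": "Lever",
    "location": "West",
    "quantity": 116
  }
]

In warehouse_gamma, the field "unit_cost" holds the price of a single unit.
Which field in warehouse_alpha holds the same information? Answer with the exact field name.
unit_price

In warehouse_gamma, "unit_cost" holds the price of a single unit.
The fields in warehouse_alpha are: "unit_price", "product_name", "location", "quantity".
"unit_price" is the match: the name refers to the same concept and its values are decimal currency amounts (e.g. 59.74, 70.28).
The other fields ("product_name", "location", "quantity") hold different kinds of data.

So "unit_cost" in warehouse_gamma corresponds to "unit_price" in warehouse_alpha.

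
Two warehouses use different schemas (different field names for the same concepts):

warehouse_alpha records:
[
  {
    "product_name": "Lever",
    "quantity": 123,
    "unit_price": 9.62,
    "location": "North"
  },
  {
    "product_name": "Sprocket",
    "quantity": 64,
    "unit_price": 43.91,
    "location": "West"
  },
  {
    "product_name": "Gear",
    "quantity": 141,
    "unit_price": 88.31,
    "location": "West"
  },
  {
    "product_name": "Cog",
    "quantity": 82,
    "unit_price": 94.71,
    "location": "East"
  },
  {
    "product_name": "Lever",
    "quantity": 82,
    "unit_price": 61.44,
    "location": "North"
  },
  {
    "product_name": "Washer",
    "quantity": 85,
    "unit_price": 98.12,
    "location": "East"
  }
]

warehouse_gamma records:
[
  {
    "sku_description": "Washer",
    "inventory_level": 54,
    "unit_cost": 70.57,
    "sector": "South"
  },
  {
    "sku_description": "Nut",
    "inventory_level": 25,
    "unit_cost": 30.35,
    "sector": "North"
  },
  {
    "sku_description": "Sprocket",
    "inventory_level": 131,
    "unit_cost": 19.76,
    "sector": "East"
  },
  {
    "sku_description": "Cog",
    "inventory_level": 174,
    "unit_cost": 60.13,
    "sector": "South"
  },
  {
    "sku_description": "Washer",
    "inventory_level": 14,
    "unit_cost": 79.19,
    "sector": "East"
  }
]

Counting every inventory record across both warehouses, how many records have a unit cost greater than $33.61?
8

Schema mapping: "unit_price" (warehouse_alpha) = "unit_cost" (warehouse_gamma) = unit cost

Records > $33.61 in warehouse_alpha: 5
Records > $33.61 in warehouse_gamma: 3

Total count: 5 + 3 = 8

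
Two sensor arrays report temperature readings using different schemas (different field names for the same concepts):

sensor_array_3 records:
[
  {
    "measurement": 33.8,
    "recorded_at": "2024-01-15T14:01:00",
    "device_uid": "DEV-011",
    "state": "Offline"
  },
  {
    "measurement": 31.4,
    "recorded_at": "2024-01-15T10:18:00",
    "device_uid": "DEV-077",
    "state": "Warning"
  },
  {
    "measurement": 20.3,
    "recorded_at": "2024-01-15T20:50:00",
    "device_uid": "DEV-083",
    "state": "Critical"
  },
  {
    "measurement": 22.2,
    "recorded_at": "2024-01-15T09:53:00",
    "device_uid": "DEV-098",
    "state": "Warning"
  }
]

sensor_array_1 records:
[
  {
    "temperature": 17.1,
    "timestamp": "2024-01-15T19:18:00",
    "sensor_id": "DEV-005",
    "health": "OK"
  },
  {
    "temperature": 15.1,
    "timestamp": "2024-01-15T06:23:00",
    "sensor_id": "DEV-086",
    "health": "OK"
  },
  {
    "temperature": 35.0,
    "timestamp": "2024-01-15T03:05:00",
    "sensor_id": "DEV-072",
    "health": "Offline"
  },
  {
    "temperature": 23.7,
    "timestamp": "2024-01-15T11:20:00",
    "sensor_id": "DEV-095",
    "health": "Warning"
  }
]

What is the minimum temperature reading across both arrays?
15.1

Schema mapping: "measurement" (sensor_array_3) = "temperature" (sensor_array_1) = temperature reading

Minimum in sensor_array_3: 20.3
Minimum in sensor_array_1: 15.1

Overall minimum: min(20.3, 15.1) = 15.1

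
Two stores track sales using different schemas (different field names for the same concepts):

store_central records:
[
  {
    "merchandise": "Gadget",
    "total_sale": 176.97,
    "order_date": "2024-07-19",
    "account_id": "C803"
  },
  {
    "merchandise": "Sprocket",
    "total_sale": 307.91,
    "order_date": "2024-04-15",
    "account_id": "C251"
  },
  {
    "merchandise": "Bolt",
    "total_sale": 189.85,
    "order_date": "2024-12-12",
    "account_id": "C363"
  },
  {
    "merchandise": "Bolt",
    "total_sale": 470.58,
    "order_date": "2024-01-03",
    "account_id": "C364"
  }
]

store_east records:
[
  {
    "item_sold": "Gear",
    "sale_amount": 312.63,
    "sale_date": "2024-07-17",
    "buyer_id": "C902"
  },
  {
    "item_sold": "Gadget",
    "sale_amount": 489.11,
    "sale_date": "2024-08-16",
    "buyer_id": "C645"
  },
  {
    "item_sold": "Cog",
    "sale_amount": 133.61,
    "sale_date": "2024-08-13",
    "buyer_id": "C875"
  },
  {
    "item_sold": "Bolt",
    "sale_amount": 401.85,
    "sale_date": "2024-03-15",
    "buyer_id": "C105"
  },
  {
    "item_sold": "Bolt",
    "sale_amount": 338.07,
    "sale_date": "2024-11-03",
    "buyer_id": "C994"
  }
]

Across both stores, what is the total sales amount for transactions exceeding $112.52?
2820.58

Schema mapping: "total_sale" (store_central) = "sale_amount" (store_east) = sale amount

Sum of sales > $112.52 in store_central: 1145.31
Sum of sales > $112.52 in store_east: 1675.27

Total: 1145.31 + 1675.27 = 2820.58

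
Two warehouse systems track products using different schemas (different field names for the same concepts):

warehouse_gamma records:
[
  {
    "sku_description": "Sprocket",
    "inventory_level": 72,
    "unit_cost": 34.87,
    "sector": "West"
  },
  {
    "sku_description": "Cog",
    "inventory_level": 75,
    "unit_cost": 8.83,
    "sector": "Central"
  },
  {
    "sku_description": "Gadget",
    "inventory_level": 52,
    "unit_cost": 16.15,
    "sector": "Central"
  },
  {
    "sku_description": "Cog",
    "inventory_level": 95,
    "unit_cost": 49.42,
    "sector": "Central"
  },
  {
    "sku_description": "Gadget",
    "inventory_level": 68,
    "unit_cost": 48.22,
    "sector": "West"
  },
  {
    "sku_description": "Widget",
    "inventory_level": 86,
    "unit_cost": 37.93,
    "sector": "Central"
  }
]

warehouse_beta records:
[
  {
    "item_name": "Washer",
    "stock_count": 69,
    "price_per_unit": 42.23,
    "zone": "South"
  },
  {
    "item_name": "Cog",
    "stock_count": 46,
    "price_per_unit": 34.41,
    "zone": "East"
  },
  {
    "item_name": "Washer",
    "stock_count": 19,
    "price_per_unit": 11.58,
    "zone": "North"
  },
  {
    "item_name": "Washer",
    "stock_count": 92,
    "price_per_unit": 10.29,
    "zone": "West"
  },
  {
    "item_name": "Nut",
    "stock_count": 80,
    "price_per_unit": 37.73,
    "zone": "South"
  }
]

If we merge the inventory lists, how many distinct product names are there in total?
6

Schema mapping: "sku_description" (warehouse_gamma) = "item_name" (warehouse_beta) = product name

Products in warehouse_gamma: ['Cog', 'Gadget', 'Sprocket', 'Widget']
Products in warehouse_beta: ['Cog', 'Nut', 'Washer']

Union (unique products): ['Cog', 'Gadget', 'Nut', 'Sprocket', 'Washer', 'Widget']
Count: 6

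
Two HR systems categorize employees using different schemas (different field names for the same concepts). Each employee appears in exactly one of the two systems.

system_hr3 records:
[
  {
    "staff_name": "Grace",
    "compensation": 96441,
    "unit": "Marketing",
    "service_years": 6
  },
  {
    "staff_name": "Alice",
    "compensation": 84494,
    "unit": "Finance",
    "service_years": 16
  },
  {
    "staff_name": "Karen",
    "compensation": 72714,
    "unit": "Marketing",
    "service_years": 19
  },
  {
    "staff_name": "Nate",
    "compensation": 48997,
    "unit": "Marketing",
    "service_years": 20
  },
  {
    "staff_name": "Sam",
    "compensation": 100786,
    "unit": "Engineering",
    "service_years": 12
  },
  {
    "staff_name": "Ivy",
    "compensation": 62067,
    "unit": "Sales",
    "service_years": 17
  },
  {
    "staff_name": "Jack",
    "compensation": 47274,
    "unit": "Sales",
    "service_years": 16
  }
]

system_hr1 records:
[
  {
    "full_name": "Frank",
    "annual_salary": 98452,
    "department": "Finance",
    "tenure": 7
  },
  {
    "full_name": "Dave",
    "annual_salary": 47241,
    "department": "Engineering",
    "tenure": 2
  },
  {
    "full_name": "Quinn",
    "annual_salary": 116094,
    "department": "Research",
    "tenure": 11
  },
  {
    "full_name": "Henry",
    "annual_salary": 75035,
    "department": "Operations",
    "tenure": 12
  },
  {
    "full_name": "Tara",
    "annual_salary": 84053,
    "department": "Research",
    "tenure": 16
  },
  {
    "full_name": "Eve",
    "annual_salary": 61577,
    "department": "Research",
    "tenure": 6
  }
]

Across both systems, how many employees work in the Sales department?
2

Schema mapping: "unit" (system_hr3) = "department" (system_hr1) = department

Sales employees in system_hr3: 2
Sales employees in system_hr1: 0

Total in Sales: 2 + 0 = 2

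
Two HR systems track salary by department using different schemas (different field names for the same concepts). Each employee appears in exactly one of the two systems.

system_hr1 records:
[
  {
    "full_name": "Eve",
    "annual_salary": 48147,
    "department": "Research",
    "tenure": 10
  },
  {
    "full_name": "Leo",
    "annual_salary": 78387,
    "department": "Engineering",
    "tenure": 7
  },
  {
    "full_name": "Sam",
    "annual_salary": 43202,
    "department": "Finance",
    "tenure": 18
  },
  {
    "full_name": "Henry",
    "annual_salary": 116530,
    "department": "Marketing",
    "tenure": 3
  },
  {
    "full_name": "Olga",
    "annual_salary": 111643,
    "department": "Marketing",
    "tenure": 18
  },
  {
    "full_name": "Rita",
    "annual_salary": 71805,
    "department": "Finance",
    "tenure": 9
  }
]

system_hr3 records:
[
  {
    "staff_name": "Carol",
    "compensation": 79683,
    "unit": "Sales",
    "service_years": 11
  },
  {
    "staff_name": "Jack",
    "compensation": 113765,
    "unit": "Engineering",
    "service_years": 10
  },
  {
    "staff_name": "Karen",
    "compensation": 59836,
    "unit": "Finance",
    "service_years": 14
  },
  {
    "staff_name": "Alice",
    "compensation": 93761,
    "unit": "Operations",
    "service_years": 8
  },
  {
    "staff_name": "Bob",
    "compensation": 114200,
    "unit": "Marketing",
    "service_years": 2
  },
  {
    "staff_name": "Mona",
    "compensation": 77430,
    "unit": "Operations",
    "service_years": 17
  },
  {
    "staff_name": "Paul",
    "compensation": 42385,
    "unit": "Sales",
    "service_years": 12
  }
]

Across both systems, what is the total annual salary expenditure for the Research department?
48147

Schema mappings:
- "department" (system_hr1) = "unit" (system_hr3) = department
- "annual_salary" (system_hr1) = "compensation" (system_hr3) = salary

Research salaries from system_hr1: 48147
Research salaries from system_hr3: 0

Total: 48147 + 0 = 48147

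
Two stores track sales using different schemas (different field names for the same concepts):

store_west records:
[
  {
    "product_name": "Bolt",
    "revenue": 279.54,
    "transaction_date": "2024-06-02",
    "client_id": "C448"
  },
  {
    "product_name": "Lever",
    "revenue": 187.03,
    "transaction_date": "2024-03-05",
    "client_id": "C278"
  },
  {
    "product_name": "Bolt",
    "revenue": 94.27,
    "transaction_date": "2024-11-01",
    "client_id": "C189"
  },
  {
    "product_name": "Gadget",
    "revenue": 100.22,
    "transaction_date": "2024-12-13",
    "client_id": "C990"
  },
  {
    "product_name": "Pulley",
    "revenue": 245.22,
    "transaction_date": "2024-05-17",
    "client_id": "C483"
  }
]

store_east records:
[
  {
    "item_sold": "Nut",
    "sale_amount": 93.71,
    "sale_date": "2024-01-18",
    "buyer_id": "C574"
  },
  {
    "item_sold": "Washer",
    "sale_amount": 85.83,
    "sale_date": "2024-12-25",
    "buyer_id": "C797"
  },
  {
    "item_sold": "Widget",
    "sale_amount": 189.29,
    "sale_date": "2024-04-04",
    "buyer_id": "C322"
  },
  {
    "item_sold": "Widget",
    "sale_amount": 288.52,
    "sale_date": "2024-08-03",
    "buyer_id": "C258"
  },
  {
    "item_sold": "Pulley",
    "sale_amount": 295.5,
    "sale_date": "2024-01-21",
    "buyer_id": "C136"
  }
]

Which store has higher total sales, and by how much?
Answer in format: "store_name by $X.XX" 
store_east by $46.57

Schema mapping: "revenue" (store_west) = "sale_amount" (store_east) = sale amount

Total for store_west: 906.28
Total for store_east: 952.85

Difference: |906.28 - 952.85| = 46.57
store_east has higher sales by $46.57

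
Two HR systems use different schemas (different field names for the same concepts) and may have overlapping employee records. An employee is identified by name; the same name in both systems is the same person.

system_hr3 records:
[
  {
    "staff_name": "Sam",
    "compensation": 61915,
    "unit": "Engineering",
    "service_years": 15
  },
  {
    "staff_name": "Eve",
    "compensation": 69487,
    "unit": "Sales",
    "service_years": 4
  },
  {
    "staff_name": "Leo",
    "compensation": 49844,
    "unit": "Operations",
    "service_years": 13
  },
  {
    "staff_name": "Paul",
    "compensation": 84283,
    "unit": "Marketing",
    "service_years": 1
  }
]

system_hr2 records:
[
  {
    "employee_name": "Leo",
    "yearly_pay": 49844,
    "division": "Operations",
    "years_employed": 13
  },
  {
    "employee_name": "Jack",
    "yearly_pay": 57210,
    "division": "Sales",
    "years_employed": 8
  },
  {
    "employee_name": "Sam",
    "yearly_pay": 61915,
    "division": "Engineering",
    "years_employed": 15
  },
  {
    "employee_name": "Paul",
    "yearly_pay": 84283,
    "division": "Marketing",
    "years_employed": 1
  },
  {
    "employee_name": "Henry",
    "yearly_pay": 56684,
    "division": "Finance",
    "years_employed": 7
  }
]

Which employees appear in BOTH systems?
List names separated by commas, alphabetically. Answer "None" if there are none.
Leo, Paul, Sam

Schema mapping: "staff_name" (system_hr3) = "employee_name" (system_hr2) = employee name

Names in system_hr3: ['Eve', 'Leo', 'Paul', 'Sam']
Names in system_hr2: ['Henry', 'Jack', 'Leo', 'Paul', 'Sam']

Intersection: ['Leo', 'Paul', 'Sam']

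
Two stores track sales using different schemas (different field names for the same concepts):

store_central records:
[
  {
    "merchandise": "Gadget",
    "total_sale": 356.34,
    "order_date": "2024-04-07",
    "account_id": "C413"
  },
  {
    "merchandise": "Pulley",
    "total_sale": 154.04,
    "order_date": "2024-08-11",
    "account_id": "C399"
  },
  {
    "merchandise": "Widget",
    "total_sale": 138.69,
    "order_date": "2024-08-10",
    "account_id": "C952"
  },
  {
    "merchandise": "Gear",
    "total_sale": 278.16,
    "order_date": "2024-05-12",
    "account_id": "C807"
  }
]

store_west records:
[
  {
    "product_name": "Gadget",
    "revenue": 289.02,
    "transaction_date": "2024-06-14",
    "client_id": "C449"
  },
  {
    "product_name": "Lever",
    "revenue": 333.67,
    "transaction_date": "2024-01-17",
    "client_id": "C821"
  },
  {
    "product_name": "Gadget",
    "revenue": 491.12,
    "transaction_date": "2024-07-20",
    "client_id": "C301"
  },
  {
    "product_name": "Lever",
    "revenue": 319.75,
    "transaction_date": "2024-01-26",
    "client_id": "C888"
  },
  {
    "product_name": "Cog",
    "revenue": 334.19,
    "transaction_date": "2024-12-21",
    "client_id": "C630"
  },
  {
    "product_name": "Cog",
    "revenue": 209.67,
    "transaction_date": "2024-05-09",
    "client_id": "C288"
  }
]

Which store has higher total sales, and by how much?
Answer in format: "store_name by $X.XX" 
store_west by $1050.19

Schema mapping: "total_sale" (store_central) = "revenue" (store_west) = sale amount

Total for store_central: 927.23
Total for store_west: 1977.42

Difference: |927.23 - 1977.42| = 1050.19
store_west has higher sales by $1050.19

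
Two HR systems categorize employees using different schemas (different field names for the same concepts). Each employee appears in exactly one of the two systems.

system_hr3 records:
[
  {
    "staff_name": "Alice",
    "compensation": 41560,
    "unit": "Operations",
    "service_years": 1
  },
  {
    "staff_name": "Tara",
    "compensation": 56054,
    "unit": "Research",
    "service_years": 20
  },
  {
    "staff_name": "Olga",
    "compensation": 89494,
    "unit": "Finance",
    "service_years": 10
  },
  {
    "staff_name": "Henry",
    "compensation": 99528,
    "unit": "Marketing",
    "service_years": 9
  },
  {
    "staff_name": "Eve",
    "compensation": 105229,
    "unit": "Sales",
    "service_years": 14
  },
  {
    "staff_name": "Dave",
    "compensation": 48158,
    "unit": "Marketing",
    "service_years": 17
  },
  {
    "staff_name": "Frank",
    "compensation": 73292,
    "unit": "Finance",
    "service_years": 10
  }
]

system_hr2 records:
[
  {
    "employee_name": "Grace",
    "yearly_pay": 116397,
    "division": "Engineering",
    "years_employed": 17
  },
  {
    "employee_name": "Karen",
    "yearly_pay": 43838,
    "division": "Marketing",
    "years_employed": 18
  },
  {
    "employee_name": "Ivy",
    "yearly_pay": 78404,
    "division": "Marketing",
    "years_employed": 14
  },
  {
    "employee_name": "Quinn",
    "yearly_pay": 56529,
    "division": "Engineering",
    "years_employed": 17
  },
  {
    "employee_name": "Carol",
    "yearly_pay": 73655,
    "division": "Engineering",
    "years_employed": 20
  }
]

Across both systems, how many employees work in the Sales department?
1

Schema mapping: "unit" (system_hr3) = "division" (system_hr2) = department

Sales employees in system_hr3: 1
Sales employees in system_hr2: 0

Total in Sales: 1 + 0 = 1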